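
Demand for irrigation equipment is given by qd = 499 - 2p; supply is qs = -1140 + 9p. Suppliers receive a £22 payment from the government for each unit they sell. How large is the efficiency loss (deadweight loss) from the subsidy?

Pre-subsidy: 499 - 2p = -1140 + 9p gives p* = 149, q* = 201.
With the subsidy, sellers receive ps = pb + 22 for each unit, where pb is the price buyers pay.
Supply in terms of pb becomes qs = -1140 + 9(pb + 22) = -942 + 9pb. Setting this equal to demand: 499 - 2pb = -942 + 9pb, so pb = 131.
Sellers receive ps = 131 + 22 = 153; q' = 499 − 2·131 = 237.
The subsidy expands output by 237 − 201 = 36 past the efficient level; on those units the gap between marginal cost and willingness to pay runs from 0 up to 22.
DWL = ½ × 22 × 36 = 396.

Deadweight loss = £396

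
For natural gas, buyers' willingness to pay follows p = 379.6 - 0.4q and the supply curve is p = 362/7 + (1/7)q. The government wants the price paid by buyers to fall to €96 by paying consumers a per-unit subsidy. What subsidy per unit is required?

At a buyer price of 96, quantity demanded is 949 − 2.5·96 = 709.
Sellers supply 709 only when they receive ps = 362/7 + (1/7)·709 = 153.
s = ps − pb = 153 − 96 = 57.

Required subsidy s = €57 per unit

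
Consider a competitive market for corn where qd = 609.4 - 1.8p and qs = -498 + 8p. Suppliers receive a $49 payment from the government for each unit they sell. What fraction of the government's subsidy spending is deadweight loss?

Pre-subsidy: 609.4 - 1.8p = -498 + 8p gives p* = 113, q* = 406.
With the subsidy, sellers receive ps = pb + 49 for each unit, where pb is the price buyers pay.
Supply in terms of pb becomes qs = -498 + 8(pb + 49) = -106 + 8pb. Setting this equal to demand: 609.4 - 1.8pb = -106 + 8pb, so pb = 73.
Sellers receive ps = 73 + 49 = 122; q' = 609.4 − 1.8·73 = 478.
ΔCS = ½(406 + 478)(113 − 73) = 17680; ΔPS = ½(406 + 478)(122 − 113) = 3978.
Government spending = 49 × 478 = 23422.
DWL = ½ × 49 × (478 − 406) = 1764; fraction = 1764 / 23422 = 18/239.

DWL / government spending = 18/239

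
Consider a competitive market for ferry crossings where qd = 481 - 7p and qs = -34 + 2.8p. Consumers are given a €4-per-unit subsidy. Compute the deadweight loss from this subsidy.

Pre-subsidy: 481 - 7p = -34 + 2.8p gives p* = 2575/49, q* = 792/7.
With the rebate, buyers effectively pay pb = ps − 4, where ps is the price sellers receive.
Demand in terms of ps becomes qd = 481 − 7(ps − 4) = 509 - 7ps. Setting this equal to supply: 509 - 7ps = -34 + 2.8ps, so ps = 2715/49.
Buyers pay pb = 2715/49 − 4 = 2519/49; q' = -34 + 2.8·(2715/49) = 848/7.
The subsidy expands output by 848/7 − 792/7 = 8 past the efficient level; on those units the gap between marginal cost and willingness to pay runs from 0 up to 4.
DWL = ½ × 4 × 8 = 16.

Deadweight loss = €16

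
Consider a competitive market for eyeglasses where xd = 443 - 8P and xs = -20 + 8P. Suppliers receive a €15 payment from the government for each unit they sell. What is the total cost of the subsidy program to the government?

Pre-subsidy: 443 - 8P = -20 + 8P gives P* = 28.9375, x* = 211.5.
With the subsidy, sellers receive Ps = Pb + 15 for each unit, where Pb is the price buyers pay.
Supply in terms of Pb becomes xs = -20 + 8(Pb + 15) = 100 + 8Pb. Setting this equal to demand: 443 - 8Pb = 100 + 8Pb, so Pb = 21.4375.
Sellers receive Ps = 21.4375 + 15 = 36.4375; x' = 443 − 8·21.4375 = 271.5.
Government outlay = subsidy × quantity = 15 × 271.5 = 4072.5.

Government cost = €4072.5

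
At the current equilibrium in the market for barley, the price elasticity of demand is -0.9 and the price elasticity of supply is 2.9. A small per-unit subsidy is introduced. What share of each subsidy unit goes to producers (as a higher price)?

For a small subsidy around the equilibrium, the benefit split depends on the relative slopes, which at a point are proportional to the elasticities.
Buyer share = εs/(εs + |εd|) = 2.9/(2.9 + 0.9) = 29/38; seller share = |εd|/(εs + |εd|) = 9/38.
So producers capture 9/38 of the subsidy.

Producer share = 9/38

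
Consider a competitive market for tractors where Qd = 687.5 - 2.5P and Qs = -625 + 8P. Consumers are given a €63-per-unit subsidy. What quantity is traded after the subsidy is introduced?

Pre-subsidy: 687.5 - 2.5P = -625 + 8P gives P* = 125, Q* = 375.
With the rebate, buyers effectively pay Pb = Ps − 63, where Ps is the price sellers receive.
Demand in terms of Ps becomes Qd = 687.5 − 2.5(Ps − 63) = 845 - 2.5Ps. Setting this equal to supply: 845 - 2.5Ps = -625 + 8Ps, so Ps = 140.
Buyers pay Pb = 140 − 63 = 77; Q' = -625 + 8·140 = 495.

Q' = 495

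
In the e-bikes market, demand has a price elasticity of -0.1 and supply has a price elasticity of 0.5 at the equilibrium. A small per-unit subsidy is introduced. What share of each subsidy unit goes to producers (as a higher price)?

Producer share = 1/6

For a small subsidy around the equilibrium, the benefit split depends on the relative slopes, which at a point are proportional to the elasticities.
Buyer share = εs/(εs + |εd|) = 0.5/(0.5 + 0.1) = 5/6; seller share = |εd|/(εs + |εd|) = 1/6.
So producers capture 1/6 of the subsidy.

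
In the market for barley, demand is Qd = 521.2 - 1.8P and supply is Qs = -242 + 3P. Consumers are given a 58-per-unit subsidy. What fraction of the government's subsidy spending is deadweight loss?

Pre-subsidy: 521.2 - 1.8P = -242 + 3P gives P* = 159, Q* = 235.
With the rebate, buyers effectively pay Pb = Ps − 58, where Ps is the price sellers receive.
Demand in terms of Ps becomes Qd = 521.2 − 1.8(Ps − 58) = 625.6 - 1.8Ps. Setting this equal to supply: 625.6 - 1.8Ps = -242 + 3Ps, so Ps = 180.75.
Buyers pay Pb = 180.75 − 58 = 122.75; Q' = -242 + 3·180.75 = 300.25.
ΔCS = ½(235 + 300.25)(159 − 122.75) = 9701.40625; ΔPS = ½(235 + 300.25)(180.75 − 159) = 5820.84375.
Government spending = 58 × 300.25 = 17414.5.
DWL = ½ × 58 × (300.25 − 235) = 1892.25; fraction = 1892.25 / 17414.5 = 261/2402.

DWL / government spending = 261/2402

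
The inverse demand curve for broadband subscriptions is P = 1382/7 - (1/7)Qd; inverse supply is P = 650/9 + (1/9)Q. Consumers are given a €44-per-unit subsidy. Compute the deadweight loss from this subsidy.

Deadweight loss = €3811.5

Pre-subsidy: 1382/7 - (1/7)Q = 650/9 + (1/9)Q gives Q* = 493 and P* = 127.
With the rebate, buyers effectively pay Pb = Ps − 44, where Ps is the price sellers receive.
On the curves, Pb = 1382/7 - (1/7)Q and Ps = 650/9 + (1/9)Q; the wedge Ps − Pb = 44 gives 650/9 + (1/9)Q − (1382/7 - (1/7)Q) = 44, so Q' = 666.25.
Then Pb = 1382/7 − (1/7)·666.25 = 102.25 and Ps = 650/9 + (1/9)·666.25 = 146.25.
The subsidy expands output by 666.25 − 493 = 173.25 past the efficient level; on those units the gap between marginal cost and willingness to pay runs from 0 up to 44.
DWL = ½ × 44 × 173.25 = 3811.5.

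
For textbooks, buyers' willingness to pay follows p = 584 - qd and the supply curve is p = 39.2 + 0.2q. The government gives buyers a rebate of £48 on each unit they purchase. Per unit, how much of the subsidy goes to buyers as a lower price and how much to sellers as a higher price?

Pre-subsidy: 584 - q = 39.2 + 0.2q gives q* = 454 and p* = 130.
With the rebate, buyers effectively pay pb = ps − 48, where ps is the price sellers receive.
On the curves, pb = 584 - q and ps = 39.2 + 0.2q; the wedge ps − pb = 48 gives 39.2 + 0.2q − (584 - q) = 48, so q' = 494.
Then pb = 584 − 1·494 = 90 and ps = 39.2 + 0.2·494 = 138.
Buyers' price falls by p* − pb = 130 − 90 = 40; sellers' price rises by ps − p* = 138 − 130 = 8.

Buyers gain £40 per unit; sellers gain £8 per unit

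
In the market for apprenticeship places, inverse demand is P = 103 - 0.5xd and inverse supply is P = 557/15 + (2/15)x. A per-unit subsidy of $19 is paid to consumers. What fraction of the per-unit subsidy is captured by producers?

Producer share = 4/19

Pre-subsidy: 103 - 0.5x = 557/15 + (2/15)x gives x* = 104 and P* = 51.
With the rebate, buyers effectively pay Pb = Ps − 19, where Ps is the price sellers receive.
On the curves, Pb = 103 - 0.5x and Ps = 557/15 + (2/15)x; the wedge Ps − Pb = 19 gives 557/15 + (2/15)x − (103 - 0.5x) = 19, so x' = 134.
Then Pb = 103 − 0.5·134 = 36 and Ps = 557/15 + (2/15)·134 = 55.
Buyers' price falls by P* − Pb = 51 − 36 = 15; sellers' price rises by Ps − P* = 55 − 51 = 4.
So producers capture 4/19 = 4/19 of each unit of subsidy.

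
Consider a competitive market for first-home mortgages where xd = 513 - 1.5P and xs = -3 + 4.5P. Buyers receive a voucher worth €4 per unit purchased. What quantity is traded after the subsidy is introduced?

x' = 388.5

Pre-subsidy: 513 - 1.5P = -3 + 4.5P gives P* = 86, x* = 384.
With the rebate, buyers effectively pay Pb = Ps − 4, where Ps is the price sellers receive.
Demand in terms of Ps becomes xd = 513 − 1.5(Ps − 4) = 519 - 1.5Ps. Setting this equal to supply: 519 - 1.5Ps = -3 + 4.5Ps, so Ps = 87.
Buyers pay Pb = 87 − 4 = 83; x' = -3 + 4.5·87 = 388.5.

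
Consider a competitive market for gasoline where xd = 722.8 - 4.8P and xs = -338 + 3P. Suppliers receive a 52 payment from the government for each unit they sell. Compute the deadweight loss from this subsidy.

Pre-subsidy: 722.8 - 4.8P = -338 + 3P gives P* = 136, x* = 70.
With the subsidy, sellers receive Ps = Pb + 52 for each unit, where Pb is the price buyers pay.
Supply in terms of Pb becomes xs = -338 + 3(Pb + 52) = -182 + 3Pb. Setting this equal to demand: 722.8 - 4.8Pb = -182 + 3Pb, so Pb = 116.
Sellers receive Ps = 116 + 52 = 168; x' = 722.8 − 4.8·116 = 166.
The subsidy expands output by 166 − 70 = 96 past the efficient level; on those units the gap between marginal cost and willingness to pay runs from 0 up to 52.
DWL = ½ × 52 × 96 = 2496.

Deadweight loss = 2496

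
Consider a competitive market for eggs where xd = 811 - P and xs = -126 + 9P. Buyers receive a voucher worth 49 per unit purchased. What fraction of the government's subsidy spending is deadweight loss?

Pre-subsidy: 811 - P = -126 + 9P gives P* = 93.7, x* = 717.3.
With the rebate, buyers effectively pay Pb = Ps − 49, where Ps is the price sellers receive.
Demand in terms of Ps becomes xd = 811 − 1(Ps − 49) = 860 - Ps. Setting this equal to supply: 860 - Ps = -126 + 9Ps, so Ps = 98.6.
Buyers pay Pb = 98.6 − 49 = 49.6; x' = -126 + 9·98.6 = 761.4.
ΔCS = ½(717.3 + 761.4)(93.7 − 49.6) = 32605.335; ΔPS = ½(717.3 + 761.4)(98.6 − 93.7) = 3622.815.
Government spending = 49 × 761.4 = 37308.6.
DWL = ½ × 49 × (761.4 − 717.3) = 1080.45; fraction = 1080.45 / 37308.6 = 49/1692.

DWL / government spending = 49/1692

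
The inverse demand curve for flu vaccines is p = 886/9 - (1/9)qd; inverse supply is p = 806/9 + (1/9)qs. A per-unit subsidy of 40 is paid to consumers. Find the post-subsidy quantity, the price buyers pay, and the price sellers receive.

Pre-subsidy: 886/9 - (1/9)q = 806/9 + (1/9)q gives q* = 40 and p* = 94.
With the rebate, buyers effectively pay pb = ps − 40, where ps is the price sellers receive.
On the curves, pb = 886/9 - (1/9)q and ps = 806/9 + (1/9)q; the wedge ps − pb = 40 gives 806/9 + (1/9)q − (886/9 - (1/9)q) = 40, so q' = 220.
Then pb = 886/9 − (1/9)·220 = 74 and ps = 806/9 + (1/9)·220 = 114.

q' = 220; buyers pay 74; sellers receive 114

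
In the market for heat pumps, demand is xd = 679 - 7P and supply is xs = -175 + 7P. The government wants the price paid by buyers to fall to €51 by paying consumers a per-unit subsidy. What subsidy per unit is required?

At a buyer price of 51, quantity demanded is 679 − 7·51 = 322.
Sellers supply 322 only when they receive Ps with -175 + 7·Ps = 322, i.e. Ps = 71.
s = Ps − Pb = 71 − 51 = 20.

Required subsidy s = €20 per unit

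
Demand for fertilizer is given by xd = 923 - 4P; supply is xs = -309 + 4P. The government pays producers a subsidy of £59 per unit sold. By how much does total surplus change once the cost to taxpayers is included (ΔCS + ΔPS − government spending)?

Pre-subsidy: 923 - 4P = -309 + 4P gives P* = 154, x* = 307.
With the subsidy, sellers receive Ps = Pb + 59 for each unit, where Pb is the price buyers pay.
Supply in terms of Pb becomes xs = -309 + 4(Pb + 59) = -73 + 4Pb. Setting this equal to demand: 923 - 4Pb = -73 + 4Pb, so Pb = 124.5.
Sellers receive Ps = 124.5 + 59 = 183.5; x' = 923 − 4·124.5 = 425.
ΔCS = ½(307 + 425)(154 − 124.5) = 10797; ΔPS = ½(307 + 425)(183.5 − 154) = 10797.
Government spending = 59 × 425 = 25075.
Net change = 10797 + 10797 − 25075 = -3481. The loss equals the DWL triangle ½·59·118.

Net change in total surplus = -£3481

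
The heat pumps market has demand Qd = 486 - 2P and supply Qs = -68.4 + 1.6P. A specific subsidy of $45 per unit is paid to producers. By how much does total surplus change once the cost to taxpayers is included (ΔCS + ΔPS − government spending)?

Net change in total surplus = -$900

Pre-subsidy: 486 - 2P = -68.4 + 1.6P gives P* = 154, Q* = 178.
With the subsidy, sellers receive Ps = Pb + 45 for each unit, where Pb is the price buyers pay.
Supply in terms of Pb becomes Qs = -68.4 + 1.6(Pb + 45) = 3.6 + 1.6Pb. Setting this equal to demand: 486 - 2Pb = 3.6 + 1.6Pb, so Pb = 134.
Sellers receive Ps = 134 + 45 = 179; Q' = 486 − 2·134 = 218.
ΔCS = ½(178 + 218)(154 − 134) = 3960; ΔPS = ½(178 + 218)(179 − 154) = 4950.
Government spending = 45 × 218 = 9810.
Net change = 3960 + 4950 − 9810 = -900. The loss equals the DWL triangle ½·45·40.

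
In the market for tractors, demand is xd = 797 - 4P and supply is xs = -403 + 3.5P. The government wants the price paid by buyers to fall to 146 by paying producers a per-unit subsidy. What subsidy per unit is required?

Required subsidy s = 30 per unit

At a buyer price of 146, quantity demanded is 797 − 4·146 = 213.
Sellers supply 213 only when they receive Ps with -403 + 3.5·Ps = 213, i.e. Ps = 176.
s = Ps − Pb = 176 − 146 = 30.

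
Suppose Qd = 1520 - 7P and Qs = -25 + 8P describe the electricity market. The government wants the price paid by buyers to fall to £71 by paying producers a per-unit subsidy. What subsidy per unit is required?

At a buyer price of 71, quantity demanded is 1520 − 7·71 = 1023.
Sellers supply 1023 only when they receive Ps with -25 + 8·Ps = 1023, i.e. Ps = 131.
s = Ps − Pb = 131 − 71 = 60.

Required subsidy s = £60 per unit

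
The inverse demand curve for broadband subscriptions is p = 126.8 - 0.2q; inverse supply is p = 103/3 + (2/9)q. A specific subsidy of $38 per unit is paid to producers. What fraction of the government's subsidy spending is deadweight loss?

DWL / government spending = 15/103

Pre-subsidy: 126.8 - 0.2q = 103/3 + (2/9)q gives q* = 219 and p* = 83.
With the subsidy, sellers receive ps = pb + 38 for each unit, where pb is the price buyers pay.
On the curves, pb = 126.8 - 0.2q and ps = 103/3 + (2/9)q; the wedge ps − pb = 38 gives 103/3 + (2/9)q − (126.8 - 0.2q) = 38, so q' = 309.
Then pb = 126.8 − 0.2·309 = 65 and ps = 103/3 + (2/9)·309 = 103.
ΔCS = ½(219 + 309)(83 − 65) = 4752; ΔPS = ½(219 + 309)(103 − 83) = 5280.
Government spending = 38 × 309 = 11742.
DWL = ½ × 38 × (309 − 219) = 1710; fraction = 1710 / 11742 = 15/103.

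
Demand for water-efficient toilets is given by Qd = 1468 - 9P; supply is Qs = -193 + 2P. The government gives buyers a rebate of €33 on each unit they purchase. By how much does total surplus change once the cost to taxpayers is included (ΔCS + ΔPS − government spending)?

Net change in total surplus = -€891

Pre-subsidy: 1468 - 9P = -193 + 2P gives P* = 151, Q* = 109.
With the rebate, buyers effectively pay Pb = Ps − 33, where Ps is the price sellers receive.
Demand in terms of Ps becomes Qd = 1468 − 9(Ps − 33) = 1765 - 9Ps. Setting this equal to supply: 1765 - 9Ps = -193 + 2Ps, so Ps = 178.
Buyers pay Pb = 178 − 33 = 145; Q' = -193 + 2·178 = 163.
ΔCS = ½(109 + 163)(151 − 145) = 816; ΔPS = ½(109 + 163)(178 − 151) = 3672.
Government spending = 33 × 163 = 5379.
Net change = 816 + 3672 − 5379 = -891. The loss equals the DWL triangle ½·33·54.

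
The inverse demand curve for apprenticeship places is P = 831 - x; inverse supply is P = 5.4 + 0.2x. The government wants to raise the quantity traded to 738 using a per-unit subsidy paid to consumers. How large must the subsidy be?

Required subsidy s = 60 per unit

At x = 738, from the demand curve buyers pay Pb = 831 − 1·738 = 93; from the supply curve sellers need Ps = 5.4 + 0.2·738 = 153.
The subsidy must fill the gap: s = Ps − Pb = 153 − 93 = 60.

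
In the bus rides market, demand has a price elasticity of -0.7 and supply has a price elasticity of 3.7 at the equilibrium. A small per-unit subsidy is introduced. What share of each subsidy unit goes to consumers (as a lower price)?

Consumer share = 37/44

For a small subsidy around the equilibrium, the benefit split depends on the relative slopes, which at a point are proportional to the elasticities.
Buyer share = εs/(εs + |εd|) = 3.7/(3.7 + 0.7) = 37/44; seller share = |εd|/(εs + |εd|) = 7/44.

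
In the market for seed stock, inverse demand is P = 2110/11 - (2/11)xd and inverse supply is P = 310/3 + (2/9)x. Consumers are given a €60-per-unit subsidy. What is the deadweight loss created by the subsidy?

Deadweight loss = €4455

Pre-subsidy: 2110/11 - (2/11)x = 310/3 + (2/9)x gives x* = 219 and P* = 152.
With the rebate, buyers effectively pay Pb = Ps − 60, where Ps is the price sellers receive.
On the curves, Pb = 2110/11 - (2/11)x and Ps = 310/3 + (2/9)x; the wedge Ps − Pb = 60 gives 310/3 + (2/9)x − (2110/11 - (2/11)x) = 60, so x' = 367.5.
Then Pb = 2110/11 − (2/11)·367.5 = 125 and Ps = 310/3 + (2/9)·367.5 = 185.
The subsidy expands output by 367.5 − 219 = 148.5 past the efficient level; on those units the gap between marginal cost and willingness to pay runs from 0 up to 60.
DWL = ½ × 60 × 148.5 = 4455.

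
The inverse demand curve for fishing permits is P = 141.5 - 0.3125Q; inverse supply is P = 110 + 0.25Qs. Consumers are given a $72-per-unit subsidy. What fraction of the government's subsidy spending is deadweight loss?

Pre-subsidy: 141.5 - 0.3125Q = 110 + 0.25Q gives Q* = 56 and P* = 124.
With the rebate, buyers effectively pay Pb = Ps − 72, where Ps is the price sellers receive.
On the curves, Pb = 141.5 - 0.3125Q and Ps = 110 + 0.25Q; the wedge Ps − Pb = 72 gives 110 + 0.25Q − (141.5 - 0.3125Q) = 72, so Q' = 184.
Then Pb = 141.5 − 0.3125·184 = 84 and Ps = 110 + 0.25·184 = 156.
ΔCS = ½(56 + 184)(124 − 84) = 4800; ΔPS = ½(56 + 184)(156 − 124) = 3840.
Government spending = 72 × 184 = 13248.
DWL = ½ × 72 × (184 − 56) = 4608; fraction = 4608 / 13248 = 8/23.

DWL / government spending = 8/23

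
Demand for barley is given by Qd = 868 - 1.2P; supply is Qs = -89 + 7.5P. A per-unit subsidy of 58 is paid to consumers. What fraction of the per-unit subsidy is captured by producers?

Pre-subsidy: 868 - 1.2P = -89 + 7.5P gives P* = 110, Q* = 736.
With the rebate, buyers effectively pay Pb = Ps − 58, where Ps is the price sellers receive.
Demand in terms of Ps becomes Qd = 868 − 1.2(Ps − 58) = 937.6 - 1.2Ps. Setting this equal to supply: 937.6 - 1.2Ps = -89 + 7.5Ps, so Ps = 118.
Buyers pay Pb = 118 − 58 = 60; Q' = -89 + 7.5·118 = 796.
Buyers' price falls by P* − Pb = 110 − 60 = 50; sellers' price rises by Ps − P* = 118 − 110 = 8.
So producers capture 8/58 = 4/29 of each unit of subsidy.

Producer share = 4/29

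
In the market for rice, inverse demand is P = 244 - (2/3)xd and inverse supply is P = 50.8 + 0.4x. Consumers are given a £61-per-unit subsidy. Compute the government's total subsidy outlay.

Pre-subsidy: 244 - (2/3)x = 50.8 + 0.4x gives x* = 181.125 and P* = 123.25.
With the rebate, buyers effectively pay Pb = Ps − 61, where Ps is the price sellers receive.
On the curves, Pb = 244 - (2/3)x and Ps = 50.8 + 0.4x; the wedge Ps − Pb = 61 gives 50.8 + 0.4x − (244 - (2/3)x) = 61, so x' = 238.3125.
Then Pb = 244 − (2/3)·238.3125 = 85.125 and Ps = 50.8 + 0.4·238.3125 = 146.125.
Government outlay = subsidy × quantity = 61 × 238.3125 = 14537.0625.

Government cost = £14537.0625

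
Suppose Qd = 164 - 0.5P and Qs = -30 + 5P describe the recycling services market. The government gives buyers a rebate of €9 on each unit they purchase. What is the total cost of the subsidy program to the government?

Pre-subsidy: 164 - 0.5P = -30 + 5P gives P* = 388/11, Q* = 1610/11.
With the rebate, buyers effectively pay Pb = Ps − 9, where Ps is the price sellers receive.
Demand in terms of Ps becomes Qd = 164 − 0.5(Ps − 9) = 168.5 - 0.5Ps. Setting this equal to supply: 168.5 - 0.5Ps = -30 + 5Ps, so Ps = 397/11.
Buyers pay Pb = 397/11 − 9 = 298/11; Q' = -30 + 5·(397/11) = 1655/11.
Government outlay = subsidy × quantity = 9 × 1655/11 = 14895/11.

Government cost = 14895/11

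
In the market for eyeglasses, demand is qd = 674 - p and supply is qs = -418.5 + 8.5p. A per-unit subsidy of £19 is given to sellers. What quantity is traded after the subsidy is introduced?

q' = 576

Pre-subsidy: 674 - p = -418.5 + 8.5p gives p* = 115, q* = 559.
With the subsidy, sellers receive ps = pb + 19 for each unit, where pb is the price buyers pay.
Supply in terms of pb becomes qs = -418.5 + 8.5(pb + 19) = -257 + 8.5pb. Setting this equal to demand: 674 - pb = -257 + 8.5pb, so pb = 98.
Sellers receive ps = 98 + 19 = 117; q' = 674 − 1·98 = 576.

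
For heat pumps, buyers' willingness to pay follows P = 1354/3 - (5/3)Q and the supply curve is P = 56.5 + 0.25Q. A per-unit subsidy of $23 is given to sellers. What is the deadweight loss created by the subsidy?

Pre-subsidy: 1354/3 - (5/3)Q = 56.5 + 0.25Q gives Q* = 206 and P* = 108.
With the subsidy, sellers receive Ps = Pb + 23 for each unit, where Pb is the price buyers pay.
On the curves, Pb = 1354/3 - (5/3)Q and Ps = 56.5 + 0.25Q; the wedge Ps − Pb = 23 gives 56.5 + 0.25Q − (1354/3 - (5/3)Q) = 23, so Q' = 218.
Then Pb = 1354/3 − (5/3)·218 = 88 and Ps = 56.5 + 0.25·218 = 111.
The subsidy expands output by 218 − 206 = 12 past the efficient level; on those units the gap between marginal cost and willingness to pay runs from 0 up to 23.
DWL = ½ × 23 × 12 = 138.

Deadweight loss = $138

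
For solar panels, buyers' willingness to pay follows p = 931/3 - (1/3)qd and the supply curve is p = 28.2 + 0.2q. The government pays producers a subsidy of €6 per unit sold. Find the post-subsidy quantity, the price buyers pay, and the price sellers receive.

Pre-subsidy: 931/3 - (1/3)q = 28.2 + 0.2q gives q* = 529 and p* = 134.
With the subsidy, sellers receive ps = pb + 6 for each unit, where pb is the price buyers pay.
On the curves, pb = 931/3 - (1/3)q and ps = 28.2 + 0.2q; the wedge ps − pb = 6 gives 28.2 + 0.2q − (931/3 - (1/3)q) = 6, so q' = 540.25.
Then pb = 931/3 − (1/3)·540.25 = 130.25 and ps = 28.2 + 0.2·540.25 = 136.25.

q' = 540.25; buyers pay €130.25; sellers receive €136.25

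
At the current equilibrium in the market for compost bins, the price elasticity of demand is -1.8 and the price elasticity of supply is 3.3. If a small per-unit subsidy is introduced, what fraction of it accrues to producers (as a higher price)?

Producer share = 6/17

For a small subsidy around the equilibrium, the benefit split depends on the relative slopes, which at a point are proportional to the elasticities.
Buyer share = εs/(εs + |εd|) = 3.3/(3.3 + 1.8) = 11/17; seller share = |εd|/(εs + |εd|) = 6/17.
So producers capture 6/17 of the subsidy.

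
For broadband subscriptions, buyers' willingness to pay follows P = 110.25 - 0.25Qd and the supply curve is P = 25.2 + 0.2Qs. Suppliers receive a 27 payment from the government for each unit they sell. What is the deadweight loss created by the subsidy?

Deadweight loss = 810

Pre-subsidy: 110.25 - 0.25Q = 25.2 + 0.2Q gives Q* = 189 and P* = 63.
With the subsidy, sellers receive Ps = Pb + 27 for each unit, where Pb is the price buyers pay.
On the curves, Pb = 110.25 - 0.25Q and Ps = 25.2 + 0.2Q; the wedge Ps − Pb = 27 gives 25.2 + 0.2Q − (110.25 - 0.25Q) = 27, so Q' = 249.
Then Pb = 110.25 − 0.25·249 = 48 and Ps = 25.2 + 0.2·249 = 75.
The subsidy expands output by 249 − 189 = 60 past the efficient level; on those units the gap between marginal cost and willingness to pay runs from 0 up to 27.
DWL = ½ × 27 × 60 = 810.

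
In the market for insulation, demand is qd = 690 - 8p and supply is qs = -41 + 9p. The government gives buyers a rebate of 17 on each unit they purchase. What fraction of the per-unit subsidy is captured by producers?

Producer share = 8/17

Pre-subsidy: 690 - 8p = -41 + 9p gives p* = 43, q* = 346.
With the rebate, buyers effectively pay pb = ps − 17, where ps is the price sellers receive.
Demand in terms of ps becomes qd = 690 − 8(ps − 17) = 826 - 8ps. Setting this equal to supply: 826 - 8ps = -41 + 9ps, so ps = 51.
Buyers pay pb = 51 − 17 = 34; q' = -41 + 9·51 = 418.
Buyers' price falls by p* − pb = 43 − 34 = 9; sellers' price rises by ps − p* = 51 − 43 = 8.
So producers capture 8/17 = 8/17 of each unit of subsidy.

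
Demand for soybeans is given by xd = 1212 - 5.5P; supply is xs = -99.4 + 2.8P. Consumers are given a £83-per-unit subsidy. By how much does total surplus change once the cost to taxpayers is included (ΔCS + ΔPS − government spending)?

Pre-subsidy: 1212 - 5.5P = -99.4 + 2.8P gives P* = 158, x* = 343.
With the rebate, buyers effectively pay Pb = Ps − 83, where Ps is the price sellers receive.
Demand in terms of Ps becomes xd = 1212 − 5.5(Ps − 83) = 1668.5 - 5.5Ps. Setting this equal to supply: 1668.5 - 5.5Ps = -99.4 + 2.8Ps, so Ps = 213.
Buyers pay Pb = 213 − 83 = 130; x' = -99.4 + 2.8·213 = 497.
ΔCS = ½(343 + 497)(158 − 130) = 11760; ΔPS = ½(343 + 497)(213 − 158) = 23100.
Government spending = 83 × 497 = 41251.
Net change = 11760 + 23100 − 41251 = -6391. The loss equals the DWL triangle ½·83·154.

Net change in total surplus = -£6391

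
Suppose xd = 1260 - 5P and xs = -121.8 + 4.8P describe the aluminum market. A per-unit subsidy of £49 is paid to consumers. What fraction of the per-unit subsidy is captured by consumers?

Pre-subsidy: 1260 - 5P = -121.8 + 4.8P gives P* = 141, x* = 555.
With the rebate, buyers effectively pay Pb = Ps − 49, where Ps is the price sellers receive.
Demand in terms of Ps becomes xd = 1260 − 5(Ps − 49) = 1505 - 5Ps. Setting this equal to supply: 1505 - 5Ps = -121.8 + 4.8Ps, so Ps = 166.
Buyers pay Pb = 166 − 49 = 117; x' = -121.8 + 4.8·166 = 675.
Buyers' price falls by P* − Pb = 141 − 117 = 24; sellers' price rises by Ps − P* = 166 − 141 = 25.
So consumers capture 24/49 = 24/49 of each unit of subsidy.

Consumer share = 24/49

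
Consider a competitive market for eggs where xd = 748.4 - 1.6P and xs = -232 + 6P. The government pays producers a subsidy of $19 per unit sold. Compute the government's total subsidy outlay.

Pre-subsidy: 748.4 - 1.6P = -232 + 6P gives P* = 129, x* = 542.
With the subsidy, sellers receive Ps = Pb + 19 for each unit, where Pb is the price buyers pay.
Supply in terms of Pb becomes xs = -232 + 6(Pb + 19) = -118 + 6Pb. Setting this equal to demand: 748.4 - 1.6Pb = -118 + 6Pb, so Pb = 114.
Sellers receive Ps = 114 + 19 = 133; x' = 748.4 − 1.6·114 = 566.
Government outlay = subsidy × quantity = 19 × 566 = 10754.

Government cost = $10754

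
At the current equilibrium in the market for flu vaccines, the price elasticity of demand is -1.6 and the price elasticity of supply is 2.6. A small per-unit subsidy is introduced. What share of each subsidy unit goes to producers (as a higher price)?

Producer share = 8/21

For a small subsidy around the equilibrium, the benefit split depends on the relative slopes, which at a point are proportional to the elasticities.
Buyer share = εs/(εs + |εd|) = 2.6/(2.6 + 1.6) = 13/21; seller share = |εd|/(εs + |εd|) = 8/21.
So producers capture 8/21 of the subsidy.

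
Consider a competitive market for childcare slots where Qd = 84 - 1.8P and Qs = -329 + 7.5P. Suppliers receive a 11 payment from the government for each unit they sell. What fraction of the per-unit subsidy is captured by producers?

Pre-subsidy: 84 - 1.8P = -329 + 7.5P gives P* = 4130/93, Q* = 126/31.
With the subsidy, sellers receive Ps = Pb + 11 for each unit, where Pb is the price buyers pay.
Supply in terms of Pb becomes Qs = -329 + 7.5(Pb + 11) = -246.5 + 7.5Pb. Setting this equal to demand: 84 - 1.8Pb = -246.5 + 7.5Pb, so Pb = 3305/93.
Sellers receive Ps = 3305/93 + 11 = 4328/93; Q' = 84 − 1.8·(3305/93) = 621/31.
Buyers' price falls by P* − Pb = 4130/93 − 3305/93 = 275/31; sellers' price rises by Ps − P* = 4328/93 − 4130/93 = 66/31.
So producers capture (66/31)/11 = 6/31 of each unit of subsidy.

Producer share = 6/31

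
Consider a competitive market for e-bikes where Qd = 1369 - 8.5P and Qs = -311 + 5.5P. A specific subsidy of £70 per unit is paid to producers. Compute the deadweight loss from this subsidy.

Pre-subsidy: 1369 - 8.5P = -311 + 5.5P gives P* = 120, Q* = 349.
With the subsidy, sellers receive Ps = Pb + 70 for each unit, where Pb is the price buyers pay.
Supply in terms of Pb becomes Qs = -311 + 5.5(Pb + 70) = 74 + 5.5Pb. Setting this equal to demand: 1369 - 8.5Pb = 74 + 5.5Pb, so Pb = 92.5.
Sellers receive Ps = 92.5 + 70 = 162.5; Q' = 1369 − 8.5·92.5 = 582.75.
The subsidy expands output by 582.75 − 349 = 233.75 past the efficient level; on those units the gap between marginal cost and willingness to pay runs from 0 up to 70.
DWL = ½ × 70 × 233.75 = 8181.25.

Deadweight loss = £8181.25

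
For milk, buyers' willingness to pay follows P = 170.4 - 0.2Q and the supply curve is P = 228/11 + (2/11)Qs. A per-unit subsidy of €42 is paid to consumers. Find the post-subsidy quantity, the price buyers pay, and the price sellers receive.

Pre-subsidy: 170.4 - 0.2Q = 228/11 + (2/11)Q gives Q* = 392 and P* = 92.
With the rebate, buyers effectively pay Pb = Ps − 42, where Ps is the price sellers receive.
On the curves, Pb = 170.4 - 0.2Q and Ps = 228/11 + (2/11)Q; the wedge Ps − Pb = 42 gives 228/11 + (2/11)Q − (170.4 - 0.2Q) = 42, so Q' = 502.
Then Pb = 170.4 − 0.2·502 = 70 and Ps = 228/11 + (2/11)·502 = 112.

Q' = 502; buyers pay €70; sellers receive €112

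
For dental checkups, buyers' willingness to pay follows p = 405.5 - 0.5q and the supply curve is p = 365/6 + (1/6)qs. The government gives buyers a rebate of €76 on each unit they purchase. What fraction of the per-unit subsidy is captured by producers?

Pre-subsidy: 405.5 - 0.5q = 365/6 + (1/6)q gives q* = 517 and p* = 147.
With the rebate, buyers effectively pay pb = ps − 76, where ps is the price sellers receive.
On the curves, pb = 405.5 - 0.5q and ps = 365/6 + (1/6)q; the wedge ps − pb = 76 gives 365/6 + (1/6)q − (405.5 - 0.5q) = 76, so q' = 631.
Then pb = 405.5 − 0.5·631 = 90 and ps = 365/6 + (1/6)·631 = 166.
Buyers' price falls by p* − pb = 147 − 90 = 57; sellers' price rises by ps − p* = 166 − 147 = 19.
So producers capture 19/76 = 0.25 of each unit of subsidy.

Producer share = 0.25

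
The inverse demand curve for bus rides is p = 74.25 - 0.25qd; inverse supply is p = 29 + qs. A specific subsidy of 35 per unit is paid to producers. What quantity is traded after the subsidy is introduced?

q' = 64.2

Pre-subsidy: 74.25 - 0.25q = 29 + q gives q* = 36.2 and p* = 65.2.
With the subsidy, sellers receive ps = pb + 35 for each unit, where pb is the price buyers pay.
On the curves, pb = 74.25 - 0.25q and ps = 29 + q; the wedge ps − pb = 35 gives 29 + q − (74.25 - 0.25q) = 35, so q' = 64.2.
Then pb = 74.25 − 0.25·64.2 = 58.2 and ps = 29 + 1·64.2 = 93.2.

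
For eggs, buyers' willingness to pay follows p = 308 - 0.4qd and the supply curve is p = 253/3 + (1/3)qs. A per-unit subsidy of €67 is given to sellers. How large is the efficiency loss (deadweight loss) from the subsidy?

Pre-subsidy: 308 - 0.4q = 253/3 + (1/3)q gives q* = 305 and p* = 186.
With the subsidy, sellers receive ps = pb + 67 for each unit, where pb is the price buyers pay.
On the curves, pb = 308 - 0.4q and ps = 253/3 + (1/3)q; the wedge ps − pb = 67 gives 253/3 + (1/3)q − (308 - 0.4q) = 67, so q' = 4360/11.
Then pb = 308 − 0.4·(4360/11) = 1644/11 and ps = 253/3 + (1/3)·(4360/11) = 2381/11.
The subsidy expands output by 4360/11 − 305 = 1005/11 past the efficient level; on those units the gap between marginal cost and willingness to pay runs from 0 up to 67.
DWL = ½ × 67 × 1005/11 = 67335/22.

Deadweight loss = 67335/22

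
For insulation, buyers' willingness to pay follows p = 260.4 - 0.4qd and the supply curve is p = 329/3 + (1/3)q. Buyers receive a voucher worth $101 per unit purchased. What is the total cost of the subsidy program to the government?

Government cost = 381376/11

Pre-subsidy: 260.4 - 0.4q = 329/3 + (1/3)q gives q* = 2261/11 and p* = 1960/11.
With the rebate, buyers effectively pay pb = ps − 101, where ps is the price sellers receive.
On the curves, pb = 260.4 - 0.4q and ps = 329/3 + (1/3)q; the wedge ps − pb = 101 gives 329/3 + (1/3)q − (260.4 - 0.4q) = 101, so q' = 3776/11.
Then pb = 260.4 − 0.4·(3776/11) = 1354/11 and ps = 329/3 + (1/3)·(3776/11) = 2465/11.
Government outlay = subsidy × quantity = 101 × 3776/11 = 381376/11.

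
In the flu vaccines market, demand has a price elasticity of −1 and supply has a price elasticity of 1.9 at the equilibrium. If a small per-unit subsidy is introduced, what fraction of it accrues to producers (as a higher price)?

For a small subsidy around the equilibrium, the benefit split depends on the relative slopes, which at a point are proportional to the elasticities.
Buyer share = εs/(εs + |εd|) = 1.9/(1.9 + 1) = 19/29; seller share = |εd|/(εs + |εd|) = 10/29.
So producers capture 10/29 of the subsidy.

Producer share = 10/29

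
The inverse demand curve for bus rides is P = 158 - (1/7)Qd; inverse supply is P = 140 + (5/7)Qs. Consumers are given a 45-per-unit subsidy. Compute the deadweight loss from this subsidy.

Deadweight loss = 1181.25

Pre-subsidy: 158 - (1/7)Q = 140 + (5/7)Q gives Q* = 21 and P* = 155.
With the rebate, buyers effectively pay Pb = Ps − 45, where Ps is the price sellers receive.
On the curves, Pb = 158 - (1/7)Q and Ps = 140 + (5/7)Q; the wedge Ps − Pb = 45 gives 140 + (5/7)Q − (158 - (1/7)Q) = 45, so Q' = 73.5.
Then Pb = 158 − (1/7)·73.5 = 147.5 and Ps = 140 + (5/7)·73.5 = 192.5.
The subsidy expands output by 73.5 − 21 = 52.5 past the efficient level; on those units the gap between marginal cost and willingness to pay runs from 0 up to 45.
DWL = ½ × 45 × 52.5 = 1181.25.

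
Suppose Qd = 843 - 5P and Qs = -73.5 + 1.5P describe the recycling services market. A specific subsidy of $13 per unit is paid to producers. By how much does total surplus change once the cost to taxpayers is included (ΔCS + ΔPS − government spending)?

Net change in total surplus = -$97.5

Pre-subsidy: 843 - 5P = -73.5 + 1.5P gives P* = 141, Q* = 138.
With the subsidy, sellers receive Ps = Pb + 13 for each unit, where Pb is the price buyers pay.
Supply in terms of Pb becomes Qs = -73.5 + 1.5(Pb + 13) = -54 + 1.5Pb. Setting this equal to demand: 843 - 5Pb = -54 + 1.5Pb, so Pb = 138.
Sellers receive Ps = 138 + 13 = 151; Q' = 843 − 5·138 = 153.
ΔCS = ½(138 + 153)(141 − 138) = 436.5; ΔPS = ½(138 + 153)(151 − 141) = 1455.
Government spending = 13 × 153 = 1989.
Net change = 436.5 + 1455 − 1989 = -97.5. The loss equals the DWL triangle ½·13·15.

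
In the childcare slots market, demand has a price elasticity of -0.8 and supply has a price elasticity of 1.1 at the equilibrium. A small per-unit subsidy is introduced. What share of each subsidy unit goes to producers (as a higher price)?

For a small subsidy around the equilibrium, the benefit split depends on the relative slopes, which at a point are proportional to the elasticities.
Buyer share = εs/(εs + |εd|) = 1.1/(1.1 + 0.8) = 11/19; seller share = |εd|/(εs + |εd|) = 8/19.
So producers capture 8/19 of the subsidy.

Producer share = 8/19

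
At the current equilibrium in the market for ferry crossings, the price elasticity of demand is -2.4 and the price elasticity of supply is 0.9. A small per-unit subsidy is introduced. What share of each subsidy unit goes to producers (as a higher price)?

For a small subsidy around the equilibrium, the benefit split depends on the relative slopes, which at a point are proportional to the elasticities.
Buyer share = εs/(εs + |εd|) = 0.9/(0.9 + 2.4) = 3/11; seller share = |εd|/(εs + |εd|) = 8/11.
So producers capture 8/11 of the subsidy.

Producer share = 8/11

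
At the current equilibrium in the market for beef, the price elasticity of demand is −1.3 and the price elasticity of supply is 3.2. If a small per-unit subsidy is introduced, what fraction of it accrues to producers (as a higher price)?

For a small subsidy around the equilibrium, the benefit split depends on the relative slopes, which at a point are proportional to the elasticities.
Buyer share = εs/(εs + |εd|) = 3.2/(3.2 + 1.3) = 32/45; seller share = |εd|/(εs + |εd|) = 13/45.
So producers capture 13/45 of the subsidy.

Producer share = 13/45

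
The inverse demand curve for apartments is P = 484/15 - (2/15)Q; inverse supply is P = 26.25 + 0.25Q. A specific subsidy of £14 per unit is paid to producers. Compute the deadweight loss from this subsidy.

Deadweight loss = 5880/23

Pre-subsidy: 484/15 - (2/15)Q = 26.25 + 0.25Q gives Q* = 361/23 and P* = 694/23.
With the subsidy, sellers receive Ps = Pb + 14 for each unit, where Pb is the price buyers pay.
On the curves, Pb = 484/15 - (2/15)Q and Ps = 26.25 + 0.25Q; the wedge Ps − Pb = 14 gives 26.25 + 0.25Q − (484/15 - (2/15)Q) = 14, so Q' = 1201/23.
Then Pb = 484/15 − (2/15)·(1201/23) = 582/23 and Ps = 26.25 + 0.25·(1201/23) = 904/23.
The subsidy expands output by 1201/23 − 361/23 = 840/23 past the efficient level; on those units the gap between marginal cost and willingness to pay runs from 0 up to 14.
DWL = ½ × 14 × 840/23 = 5880/23.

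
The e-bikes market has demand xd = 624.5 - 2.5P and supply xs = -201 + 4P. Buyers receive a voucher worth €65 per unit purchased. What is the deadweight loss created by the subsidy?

Deadweight loss = €3250

Pre-subsidy: 624.5 - 2.5P = -201 + 4P gives P* = 127, x* = 307.
With the rebate, buyers effectively pay Pb = Ps − 65, where Ps is the price sellers receive.
Demand in terms of Ps becomes xd = 624.5 − 2.5(Ps − 65) = 787 - 2.5Ps. Setting this equal to supply: 787 - 2.5Ps = -201 + 4Ps, so Ps = 152.
Buyers pay Pb = 152 − 65 = 87; x' = -201 + 4·152 = 407.
The subsidy expands output by 407 − 307 = 100 past the efficient level; on those units the gap between marginal cost and willingness to pay runs from 0 up to 65.
DWL = ½ × 65 × 100 = 3250.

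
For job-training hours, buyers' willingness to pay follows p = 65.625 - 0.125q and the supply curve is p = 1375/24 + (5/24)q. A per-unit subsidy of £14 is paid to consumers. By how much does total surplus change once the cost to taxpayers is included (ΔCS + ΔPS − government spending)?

Pre-subsidy: 65.625 - 0.125q = 1375/24 + (5/24)q gives q* = 25 and p* = 62.5.
With the rebate, buyers effectively pay pb = ps − 14, where ps is the price sellers receive.
On the curves, pb = 65.625 - 0.125q and ps = 1375/24 + (5/24)q; the wedge ps − pb = 14 gives 1375/24 + (5/24)q − (65.625 - 0.125q) = 14, so q' = 67.
Then pb = 65.625 − 0.125·67 = 57.25 and ps = 1375/24 + (5/24)·67 = 71.25.
ΔCS = ½(25 + 67)(62.5 − 57.25) = 241.5; ΔPS = ½(25 + 67)(71.25 − 62.5) = 402.5.
Government spending = 14 × 67 = 938.
Net change = 241.5 + 402.5 − 938 = -294. The loss equals the DWL triangle ½·14·42.

Net change in total surplus = -£294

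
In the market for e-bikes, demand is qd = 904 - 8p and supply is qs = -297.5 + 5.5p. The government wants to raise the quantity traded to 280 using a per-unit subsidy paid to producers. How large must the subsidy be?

Required subsidy s = 27 per unit

At q = 280, invert demand for the buyer price: pb = (904 − 280)/8 = 78; invert supply for the seller price: ps = (280 − (-297.5))/5.5 = 105.
The subsidy must fill the gap: s = ps − pb = 105 − 78 = 27.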